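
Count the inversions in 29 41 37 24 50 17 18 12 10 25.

33

Count, for each position, how many later elements it exceeds:
29: 6
41: 7
37: 6
24: 4
50: 5
17: 2
18: 2
12: 1
10: 0
25: 0
Sum: 6 + 7 + 6 + 4 + 5 + 2 + 2 + 1 + 0 + 0 = 33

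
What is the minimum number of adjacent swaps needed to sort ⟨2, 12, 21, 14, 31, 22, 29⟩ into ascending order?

3 swaps

Minimum adjacent swaps = number of inversions (each swap of adjacent out-of-order elements removes one inversion and no swap can remove more).
Count inversions — for each element, later elements that are smaller:
2: none → 0
12: none → 0
21: 14 → 1
14: none → 0
31: 22, 29 → 2
22: none → 0
29: none → 0
Total inversions: 0 + 0 + 1 + 0 + 2 + 0 + 0 = 3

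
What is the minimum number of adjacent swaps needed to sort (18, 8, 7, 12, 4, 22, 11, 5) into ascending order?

The minimum number of adjacent swaps to sort an array equals its inversion count, since every such swap removes exactly one inversion.
Count inversions — for each element, later elements that are smaller:
18: 8, 7, 12, 4, 11, 5 → 6
8: 7, 4, 5 → 3
7: 4, 5 → 2
12: 4, 11, 5 → 3
4: none → 0
22: 11, 5 → 2
11: 5 → 1
5: none → 0
Total inversions: 6 + 3 + 2 + 3 + 0 + 2 + 1 + 0 = 17

17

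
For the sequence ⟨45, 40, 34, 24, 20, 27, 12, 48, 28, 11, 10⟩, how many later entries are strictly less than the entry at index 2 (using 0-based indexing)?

7

The element at index 2 is 34.
Elements after it: 24, 20, 27, 12, 48, 28, 11, 10
Those smaller than 34: 24, 20, 27, 12, 28, 11, 10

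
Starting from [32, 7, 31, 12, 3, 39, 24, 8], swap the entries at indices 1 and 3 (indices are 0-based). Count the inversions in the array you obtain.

There are 17 inversions.

Positions 1 and 3 hold 7 and 12; after swapping, the array is [32, 12, 31, 7, 3, 39, 24, 8].
For each element, count later entries that are smaller:
32: 6
12: 3
31: 4
7: 1
3: 0
39: 2
24: 1
8: 0
Sum: 6 + 3 + 4 + 1 + 0 + 2 + 1 + 0 = 17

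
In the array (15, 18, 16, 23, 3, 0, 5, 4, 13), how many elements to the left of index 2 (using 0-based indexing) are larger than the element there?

The element at index 2 is 16.
Elements before it: 15, 18
Those larger than 16: 18

1 such element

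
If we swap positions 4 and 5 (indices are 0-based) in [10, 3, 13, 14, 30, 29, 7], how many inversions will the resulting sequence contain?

Inversions: 6

Positions 4 and 5 hold 30 and 29; after swapping, the array is [10, 3, 13, 14, 29, 30, 7].
Count, for each position, how many later elements it exceeds:
10: 2
3: 0
13: 1
14: 1
29: 1
30: 1
7: 0
Sum: 2 + 0 + 1 + 1 + 1 + 1 + 0 = 6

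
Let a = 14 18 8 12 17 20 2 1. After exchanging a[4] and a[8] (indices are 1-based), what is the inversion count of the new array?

15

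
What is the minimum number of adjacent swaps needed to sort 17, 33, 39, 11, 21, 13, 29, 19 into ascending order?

15

Each adjacent swap fixes exactly one inversion, so the minimum swap count equals the number of inversions.
Count inversions — for each element, later elements that are smaller:
17: 11, 13 → 2
33: 11, 21, 13, 29, 19 → 5
39: 11, 21, 13, 29, 19 → 5
11: none → 0
21: 13, 19 → 2
13: none → 0
29: 19 → 1
19: none → 0
Total inversions: 2 + 5 + 5 + 0 + 2 + 0 + 1 + 0 = 15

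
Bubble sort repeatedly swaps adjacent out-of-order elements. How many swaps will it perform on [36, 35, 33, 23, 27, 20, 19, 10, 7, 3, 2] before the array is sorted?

54 adjacent swaps

The minimum number of adjacent swaps to sort an array equals its inversion count, since every such swap removes exactly one inversion.
Count inversions — for each element, later elements that are smaller:
36: 35, 33, 23, 27, 20, 19, 10, 7, 3, 2 → 10
35: 33, 23, 27, 20, 19, 10, 7, 3, 2 → 9
33: 23, 27, 20, 19, 10, 7, 3, 2 → 8
23: 20, 19, 10, 7, 3, 2 → 6
27: 20, 19, 10, 7, 3, 2 → 6
20: 19, 10, 7, 3, 2 → 5
19: 10, 7, 3, 2 → 4
10: 7, 3, 2 → 3
7: 3, 2 → 2
3: 2 → 1
2: none → 0
Total inversions: 10 + 9 + 8 + 6 + 6 + 5 + 4 + 3 + 2 + 1 + 0 = 54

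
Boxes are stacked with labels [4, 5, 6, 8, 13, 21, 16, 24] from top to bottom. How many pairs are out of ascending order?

Out-of-order pairs: 1

Count, for each position, how many later elements it exceeds:
4 → none → 0
5 → none → 0
6 → none → 0
8 → none → 0
13 → none → 0
21 → 16 → 1
16 → none → 0
24 → none → 0
Sum: 0 + 0 + 0 + 0 + 0 + 1 + 0 + 0 = 1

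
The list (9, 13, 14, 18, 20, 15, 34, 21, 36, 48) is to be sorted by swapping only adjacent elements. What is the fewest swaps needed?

3

Minimum adjacent swaps = number of inversions (each swap of adjacent out-of-order elements removes one inversion and no swap can remove more).
Count inversions — for each element, later elements that are smaller:
9: none → 0
13: none → 0
14: none → 0
18: 15 → 1
20: 15 → 1
15: none → 0
34: 21 → 1
21: none → 0
36: none → 0
48: none → 0
Total inversions: 0 + 0 + 0 + 1 + 1 + 0 + 1 + 0 + 0 + 0 = 3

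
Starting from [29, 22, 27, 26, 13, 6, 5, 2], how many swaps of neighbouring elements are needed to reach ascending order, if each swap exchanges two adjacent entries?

The minimum number of adjacent swaps to sort an array equals its inversion count, since every such swap removes exactly one inversion.
Count inversions — for each element, later elements that are smaller:
29: 22, 27, 26, 13, 6, 5, 2 → 7
22: 13, 6, 5, 2 → 4
27: 26, 13, 6, 5, 2 → 5
26: 13, 6, 5, 2 → 4
13: 6, 5, 2 → 3
6: 5, 2 → 2
5: 2 → 1
2: none → 0
Total inversions: 7 + 4 + 5 + 4 + 3 + 2 + 1 + 0 = 26

26 swaps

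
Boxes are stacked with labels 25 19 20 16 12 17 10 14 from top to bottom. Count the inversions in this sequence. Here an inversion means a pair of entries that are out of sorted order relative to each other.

Out-of-order pairs: 23

For each element, count later entries that are smaller:
25 → 19, 20, 16, 12, 17, 10, 14 → 7
19 → 16, 12, 17, 10, 14 → 5
20 → 16, 12, 17, 10, 14 → 5
16 → 12, 10, 14 → 3
12 → 10 → 1
17 → 10, 14 → 2
10 → none → 0
14 → none → 0
Sum: 7 + 5 + 5 + 3 + 1 + 2 + 0 + 0 = 23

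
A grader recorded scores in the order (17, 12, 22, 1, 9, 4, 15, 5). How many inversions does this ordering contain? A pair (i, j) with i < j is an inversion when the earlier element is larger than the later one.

Element-by-element contributions:
17: 6
12: 4
22: 5
1: 0
9: 2
4: 0
15: 1
5: 0
Sum: 6 + 4 + 5 + 0 + 2 + 0 + 1 + 0 = 18

Inversions: 18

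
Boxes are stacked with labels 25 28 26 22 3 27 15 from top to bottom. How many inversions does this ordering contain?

14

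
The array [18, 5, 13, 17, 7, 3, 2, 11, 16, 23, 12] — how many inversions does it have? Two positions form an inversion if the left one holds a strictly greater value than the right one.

There are 27 inversions.

For each element, count later entries that are smaller:
18: 9
5: 2
13: 5
17: 6
7: 2
3: 1
2: 0
11: 0
16: 1
23: 1
12: 0
Sum: 9 + 2 + 5 + 6 + 2 + 1 + 0 + 0 + 1 + 1 + 0 = 27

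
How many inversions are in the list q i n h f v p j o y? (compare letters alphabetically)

Inversions: 18

Element-by-element contributions:
q → i, n, h, f, p, j, o → 7
i → h, f → 2
n → h, f, j → 3
h → f → 1
f → none → 0
v → p, j, o → 3
p → j, o → 2
j → none → 0
o → none → 0
y → none → 0
Sum: 7 + 2 + 3 + 1 + 0 + 3 + 2 + 0 + 0 + 0 = 18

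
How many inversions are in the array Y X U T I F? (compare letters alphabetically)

Inversions: 15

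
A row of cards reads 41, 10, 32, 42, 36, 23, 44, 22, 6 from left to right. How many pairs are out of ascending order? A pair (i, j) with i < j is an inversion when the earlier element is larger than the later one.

22

Sweep left to right; for each value list the smaller values that follow it:
41: 6
10: 1
32: 3
42: 4
36: 3
23: 2
44: 2
22: 1
6: 0
Sum: 6 + 1 + 3 + 4 + 3 + 2 + 2 + 1 + 0 = 22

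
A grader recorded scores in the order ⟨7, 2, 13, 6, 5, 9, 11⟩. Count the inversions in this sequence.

Inversions: 8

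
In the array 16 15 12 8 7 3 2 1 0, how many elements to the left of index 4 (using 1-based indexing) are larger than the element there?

The element at index 4 is 8.
Elements before it: 16, 15, 12
Those larger than 8: 16, 15, 12

3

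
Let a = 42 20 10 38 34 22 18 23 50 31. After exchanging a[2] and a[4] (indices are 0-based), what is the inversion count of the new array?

22 inversions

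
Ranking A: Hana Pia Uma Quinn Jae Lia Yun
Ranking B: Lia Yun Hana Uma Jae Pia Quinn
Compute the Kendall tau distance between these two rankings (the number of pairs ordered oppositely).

13 discordant pairs

Assign each item its position (1..7) in the first ordering, then rewrite the second ordering as that position sequence:
positions: Hana→1, Pia→2, Uma→3, Quinn→4, Jae→5, Lia→6, Yun→7
second ordering as positions: [6, 7, 1, 3, 5, 2, 4]
Discordant pairs = inversions in this position sequence.
6: 1, 3, 5, 2, 4 → 5
7: 1, 3, 5, 2, 4 → 5
1: 0
3: 2 → 1
5: 2, 4 → 2
2: 0
4: 0
Total: 5 + 5 + 0 + 1 + 2 + 0 + 0 = 13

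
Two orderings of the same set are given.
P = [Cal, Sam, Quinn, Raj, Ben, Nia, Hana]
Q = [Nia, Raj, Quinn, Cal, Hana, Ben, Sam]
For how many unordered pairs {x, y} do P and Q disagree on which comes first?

13

Assign each item its position (1..7) in the first ordering, then rewrite the second ordering as that position sequence:
positions: Cal→1, Sam→2, Quinn→3, Raj→4, Ben→5, Nia→6, Hana→7
second ordering as positions: [6, 4, 3, 1, 7, 5, 2]
Discordant pairs = inversions in this position sequence.
6: 4, 3, 1, 5, 2 → 5
4: 3, 1, 2 → 3
3: 1, 2 → 2
1: 0
7: 5, 2 → 2
5: 2 → 1
2: 0
Total: 5 + 3 + 2 + 0 + 2 + 1 + 0 = 13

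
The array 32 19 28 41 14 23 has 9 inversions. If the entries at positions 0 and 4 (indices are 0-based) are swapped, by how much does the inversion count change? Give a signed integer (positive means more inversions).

Positions 0 and 4 hold 32 and 14; after swapping, the array is [14, 19, 28, 41, 32, 23].
Count, for each position, how many later elements it exceeds:
14 → none → 0
19 → none → 0
28 → 23 → 1
41 → 32, 23 → 2
32 → 23 → 1
23 → none → 0
Sum: 0 + 0 + 1 + 2 + 1 + 0 = 4
Change: 4 − 9 = -5

-5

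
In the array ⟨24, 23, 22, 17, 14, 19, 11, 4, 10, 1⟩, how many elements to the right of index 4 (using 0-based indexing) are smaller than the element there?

The element at index 4 is 14.
Elements after it: 19, 11, 4, 10, 1
Those smaller than 14: 11, 4, 10, 1

4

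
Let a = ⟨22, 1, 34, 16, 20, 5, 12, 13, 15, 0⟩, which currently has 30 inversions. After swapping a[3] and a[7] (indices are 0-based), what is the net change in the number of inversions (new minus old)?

-1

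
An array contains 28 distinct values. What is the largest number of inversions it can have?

The maximum occurs when the array is in strictly decreasing order: every one of the C(28, 2) pairs is inverted.
C(28, 2) = 28·27/2 = 378

Inversions: 378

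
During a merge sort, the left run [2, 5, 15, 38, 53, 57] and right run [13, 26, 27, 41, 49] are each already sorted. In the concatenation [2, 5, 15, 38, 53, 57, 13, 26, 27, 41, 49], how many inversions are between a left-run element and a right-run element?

14 split inversions

Count, for every r in R, how many entries of L exceed r:
r = 13: 15, 38, 53, 57 → 4
r = 26: 38, 53, 57 → 3
r = 27: 38, 53, 57 → 3
r = 41: 53, 57 → 2
r = 49: 53, 57 → 2
Cross-inversions: 4 + 3 + 3 + 2 + 2 = 14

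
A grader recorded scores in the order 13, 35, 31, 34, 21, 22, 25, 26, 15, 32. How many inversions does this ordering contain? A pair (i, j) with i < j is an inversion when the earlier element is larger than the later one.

23 out-of-order pairs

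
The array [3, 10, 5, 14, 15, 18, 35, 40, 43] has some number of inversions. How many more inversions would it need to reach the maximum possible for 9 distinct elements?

Maximum inversions for 9 distinct elements is C(9, 2) = 9·8/2 = 36.
Current inversions — for each element, count later smaller elements:
3: 0
10: 1
5: 0
14: 0
15: 0
18: 0
35: 0
40: 0
43: 0
Current total: 0 + 1 + 0 + 0 + 0 + 0 + 0 + 0 + 0 = 1
Shortfall: 36 − 1 = 35

35 inversions short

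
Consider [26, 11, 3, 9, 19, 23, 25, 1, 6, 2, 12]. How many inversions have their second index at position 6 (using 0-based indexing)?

1

The element at index 6 is 25.
Elements before it: 26, 11, 3, 9, 19, 23
Those larger than 25: 26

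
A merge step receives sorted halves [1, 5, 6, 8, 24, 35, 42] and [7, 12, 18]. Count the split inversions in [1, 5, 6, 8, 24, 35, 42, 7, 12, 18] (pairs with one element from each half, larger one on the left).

10 split inversions

Take each right-half value and tally the left-half values above it:
r = 7: 8, 24, 35, 42 → 4
r = 12: 24, 35, 42 → 3
r = 18: 24, 35, 42 → 3
Cross-inversions: 4 + 3 + 3 = 10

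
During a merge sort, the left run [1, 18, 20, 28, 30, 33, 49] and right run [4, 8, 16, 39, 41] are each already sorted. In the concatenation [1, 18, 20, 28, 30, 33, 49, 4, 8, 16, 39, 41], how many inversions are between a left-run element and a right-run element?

Count, for every r in R, how many entries of L exceed r:
r = 4: 18, 20, 28, 30, 33, 49 → 6
r = 8: 18, 20, 28, 30, 33, 49 → 6
r = 16: 18, 20, 28, 30, 33, 49 → 6
r = 39: 49 → 1
r = 41: 49 → 1
Cross-inversions: 6 + 6 + 6 + 1 + 1 = 20

There are 20 cross-inversions.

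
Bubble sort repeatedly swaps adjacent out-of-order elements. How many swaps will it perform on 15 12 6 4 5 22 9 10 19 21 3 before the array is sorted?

27 swaps

Minimum adjacent swaps = number of inversions (each swap of adjacent out-of-order elements removes one inversion and no swap can remove more).
Count inversions — for each element, later elements that are smaller:
15: 12, 6, 4, 5, 9, 10, 3 → 7
12: 6, 4, 5, 9, 10, 3 → 6
6: 4, 5, 3 → 3
4: 3 → 1
5: 3 → 1
22: 9, 10, 19, 21, 3 → 5
9: 3 → 1
10: 3 → 1
19: 3 → 1
21: 3 → 1
3: none → 0
Total inversions: 7 + 6 + 3 + 1 + 1 + 5 + 1 + 1 + 1 + 1 + 0 = 27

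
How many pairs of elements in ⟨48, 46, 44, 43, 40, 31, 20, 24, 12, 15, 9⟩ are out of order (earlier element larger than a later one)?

For each element, count later entries that are smaller:
48: 10
46: 9
44: 8
43: 7
40: 6
31: 5
20: 3
24: 3
12: 1
15: 1
9: 0
Sum: 10 + 9 + 8 + 7 + 6 + 5 + 3 + 3 + 1 + 1 + 0 = 53

53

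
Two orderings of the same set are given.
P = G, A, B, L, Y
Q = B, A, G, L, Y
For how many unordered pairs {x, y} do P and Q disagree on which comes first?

Disagreeing pairs: 3

Assign each item its position (1..5) in the first ordering, then rewrite the second ordering as that position sequence:
positions: G→1, A→2, B→3, L→4, Y→5
second ordering as positions: [3, 2, 1, 4, 5]
Discordant pairs = inversions in this position sequence.
3: 2, 1 → 2
2: 1 → 1
1: 0
4: 0
5: 0
Total: 2 + 1 + 0 + 0 + 0 = 3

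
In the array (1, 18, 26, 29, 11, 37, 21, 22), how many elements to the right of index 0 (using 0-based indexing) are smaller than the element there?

0 such elements

The element at index 0 is 1.
Elements after it: 18, 26, 29, 11, 37, 21, 22
None of them are smaller than 1.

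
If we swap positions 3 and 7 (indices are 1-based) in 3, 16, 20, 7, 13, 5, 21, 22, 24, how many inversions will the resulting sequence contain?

Positions 3 and 7 hold 20 and 21; after swapping, the array is [3, 16, 21, 7, 13, 5, 20, 22, 24].
Element-by-element contributions:
3 → none → 0
16 → 7, 13, 5 → 3
21 → 7, 13, 5, 20 → 4
7 → 5 → 1
13 → 5 → 1
5 → none → 0
20 → none → 0
22 → none → 0
24 → none → 0
Sum: 0 + 3 + 4 + 1 + 1 + 0 + 0 + 0 + 0 = 9

9 inversions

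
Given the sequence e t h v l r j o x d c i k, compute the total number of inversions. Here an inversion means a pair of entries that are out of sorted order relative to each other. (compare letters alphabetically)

Count, for each position, how many later elements it exceeds:
e: 2
t: 9
h: 2
v: 8
l: 5
r: 6
j: 3
o: 4
x: 4
d: 1
c: 0
i: 0
k: 0
Sum: 2 + 9 + 2 + 8 + 5 + 6 + 3 + 4 + 4 + 1 + 0 + 0 + 0 = 44

44 out-of-order pairs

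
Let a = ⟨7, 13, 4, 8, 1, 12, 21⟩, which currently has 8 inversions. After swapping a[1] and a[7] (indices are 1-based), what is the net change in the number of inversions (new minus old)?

Positions 1 and 7 hold 7 and 21; after swapping, the array is [21, 13, 4, 8, 1, 12, 7].
Element-by-element contributions:
21 → 13, 4, 8, 1, 12, 7 → 6
13 → 4, 8, 1, 12, 7 → 5
4 → 1 → 1
8 → 1, 7 → 2
1 → none → 0
12 → 7 → 1
7 → none → 0
Sum: 6 + 5 + 1 + 2 + 0 + 1 + 0 = 15
Change: 15 − 8 = +7

+7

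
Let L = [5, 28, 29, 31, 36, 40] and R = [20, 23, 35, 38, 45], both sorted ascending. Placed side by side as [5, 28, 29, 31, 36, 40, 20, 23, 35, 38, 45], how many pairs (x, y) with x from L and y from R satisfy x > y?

13 split inversions

Take each right-half value and tally the left-half values above it:
r = 20: 28, 29, 31, 36, 40 → 5
r = 23: 28, 29, 31, 36, 40 → 5
r = 35: 36, 40 → 2
r = 38: 40 → 1
r = 45: none → 0
Cross-inversions: 5 + 5 + 2 + 1 + 0 = 13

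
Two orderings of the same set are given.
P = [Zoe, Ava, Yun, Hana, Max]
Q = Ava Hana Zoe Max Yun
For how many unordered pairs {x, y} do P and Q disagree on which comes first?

Disagreeing pairs: 4

Assign each item its position (1..5) in the first ordering, then rewrite the second ordering as that position sequence:
positions: Zoe→1, Ava→2, Yun→3, Hana→4, Max→5
second ordering as positions: [2, 4, 1, 5, 3]
Discordant pairs = inversions in this position sequence.
2: 1 → 1
4: 1, 3 → 2
1: 0
5: 3 → 1
3: 0
Total: 1 + 2 + 0 + 1 + 0 = 4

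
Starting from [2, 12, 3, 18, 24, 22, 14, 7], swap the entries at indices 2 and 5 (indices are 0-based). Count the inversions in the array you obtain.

There are 13 inversions.

Positions 2 and 5 hold 3 and 22; after swapping, the array is [2, 12, 22, 18, 24, 3, 14, 7].
For each element, count later entries that are smaller:
2 → none → 0
12 → 3, 7 → 2
22 → 18, 3, 14, 7 → 4
18 → 3, 14, 7 → 3
24 → 3, 14, 7 → 3
3 → none → 0
14 → 7 → 1
7 → none → 0
Sum: 0 + 2 + 4 + 3 + 3 + 0 + 1 + 0 = 13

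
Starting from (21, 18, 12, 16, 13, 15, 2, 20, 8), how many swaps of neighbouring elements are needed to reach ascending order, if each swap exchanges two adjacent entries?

Each adjacent swap fixes exactly one inversion, so the minimum swap count equals the number of inversions.
Count inversions — for each element, later elements that are smaller:
21: 18, 12, 16, 13, 15, 2, 20, 8 → 8
18: 12, 16, 13, 15, 2, 8 → 6
12: 2, 8 → 2
16: 13, 15, 2, 8 → 4
13: 2, 8 → 2
15: 2, 8 → 2
2: none → 0
20: 8 → 1
8: none → 0
Total inversions: 8 + 6 + 2 + 4 + 2 + 2 + 0 + 1 + 0 = 25

25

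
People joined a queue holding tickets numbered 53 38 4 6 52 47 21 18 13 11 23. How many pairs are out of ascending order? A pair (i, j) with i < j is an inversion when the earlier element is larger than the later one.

For each element, count later entries that are smaller:
53 → 38, 4, 6, 52, 47, 21, 18, 13, 11, 23 → 10
38 → 4, 6, 21, 18, 13, 11, 23 → 7
4 → none → 0
6 → none → 0
52 → 47, 21, 18, 13, 11, 23 → 6
47 → 21, 18, 13, 11, 23 → 5
21 → 18, 13, 11 → 3
18 → 13, 11 → 2
13 → 11 → 1
11 → none → 0
23 → none → 0
Sum: 10 + 7 + 0 + 0 + 6 + 5 + 3 + 2 + 1 + 0 + 0 = 34

There are 34 out-of-order pairs.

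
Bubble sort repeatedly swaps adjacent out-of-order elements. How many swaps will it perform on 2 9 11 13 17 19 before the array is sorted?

0

The minimum number of adjacent swaps to sort an array equals its inversion count, since every such swap removes exactly one inversion.
Count inversions — for each element, later elements that are smaller:
2: none → 0
9: none → 0
11: none → 0
13: none → 0
17: none → 0
19: none → 0
Total inversions: 0 + 0 + 0 + 0 + 0 + 0 = 0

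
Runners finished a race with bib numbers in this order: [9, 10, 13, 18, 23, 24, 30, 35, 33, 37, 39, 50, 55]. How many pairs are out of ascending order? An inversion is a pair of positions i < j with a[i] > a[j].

For each element, count later entries that are smaller:
9: 0
10: 0
13: 0
18: 0
23: 0
24: 0
30: 0
35: 1
33: 0
37: 0
39: 0
50: 0
55: 0
Sum: 0 + 0 + 0 + 0 + 0 + 0 + 0 + 1 + 0 + 0 + 0 + 0 + 0 = 1

1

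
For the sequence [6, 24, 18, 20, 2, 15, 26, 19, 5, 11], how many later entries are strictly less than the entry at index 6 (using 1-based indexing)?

2

The element at index 6 is 15.
Elements after it: 26, 19, 5, 11
Those smaller than 15: 5, 11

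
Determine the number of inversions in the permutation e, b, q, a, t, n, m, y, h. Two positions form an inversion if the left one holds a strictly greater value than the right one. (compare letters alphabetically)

14 inversions

Element-by-element contributions:
e → b, a → 2
b → a → 1
q → a, n, m, h → 4
a → none → 0
t → n, m, h → 3
n → m, h → 2
m → h → 1
y → h → 1
h → none → 0
Sum: 2 + 1 + 4 + 0 + 3 + 2 + 1 + 1 + 0 = 14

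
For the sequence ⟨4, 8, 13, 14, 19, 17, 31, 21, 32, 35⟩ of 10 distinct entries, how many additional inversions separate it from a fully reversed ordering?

43 inversions short

Maximum inversions for 10 distinct elements is C(10, 2) = 10·9/2 = 45.
Current inversions — for each element, count later smaller elements:
4: 0
8: 0
13: 0
14: 0
19: 1
17: 0
31: 1
21: 0
32: 0
35: 0
Current total: 0 + 0 + 0 + 0 + 1 + 0 + 1 + 0 + 0 + 0 = 2
Shortfall: 45 − 2 = 43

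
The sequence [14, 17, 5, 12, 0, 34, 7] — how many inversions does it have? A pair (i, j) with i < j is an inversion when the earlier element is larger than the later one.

Listing every pair i<j with a[i]>a[j] (using 1-based positions):
(1,3): 14 > 5
(1,4): 14 > 12
(1,5): 14 > 0
(1,7): 14 > 7
(2,3): 17 > 5
(2,4): 17 > 12
(2,5): 17 > 0
(2,7): 17 > 7
(3,5): 5 > 0
(4,5): 12 > 0
(4,7): 12 > 7
(6,7): 34 > 7
That's 12 pairs.

12 inversions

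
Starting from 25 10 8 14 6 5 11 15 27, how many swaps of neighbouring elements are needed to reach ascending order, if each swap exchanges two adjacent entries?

16 swaps

Minimum adjacent swaps = number of inversions (each swap of adjacent out-of-order elements removes one inversion and no swap can remove more).
Count inversions — for each element, later elements that are smaller:
25: 10, 8, 14, 6, 5, 11, 15 → 7
10: 8, 6, 5 → 3
8: 6, 5 → 2
14: 6, 5, 11 → 3
6: 5 → 1
5: none → 0
11: none → 0
15: none → 0
27: none → 0
Total inversions: 7 + 3 + 2 + 3 + 1 + 0 + 0 + 0 + 0 = 16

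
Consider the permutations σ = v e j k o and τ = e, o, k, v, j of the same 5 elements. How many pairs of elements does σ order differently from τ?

6 discordant pairs

Assign each item its position (1..5) in the first ordering, then rewrite the second ordering as that position sequence:
positions: v→1, e→2, j→3, k→4, o→5
second ordering as positions: [2, 5, 4, 1, 3]
Discordant pairs = inversions in this position sequence.
2: 1 → 1
5: 4, 1, 3 → 3
4: 1, 3 → 2
1: 0
3: 0
Total: 1 + 3 + 2 + 0 + 0 = 6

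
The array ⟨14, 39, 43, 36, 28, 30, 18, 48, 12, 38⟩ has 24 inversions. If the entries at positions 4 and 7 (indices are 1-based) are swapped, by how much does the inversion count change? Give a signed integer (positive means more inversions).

-5

Positions 4 and 7 hold 36 and 18; after swapping, the array is [14, 39, 43, 18, 28, 30, 36, 48, 12, 38].
Count, for each position, how many later elements it exceeds:
14 → 12 → 1
39 → 18, 28, 30, 36, 12, 38 → 6
43 → 18, 28, 30, 36, 12, 38 → 6
18 → 12 → 1
28 → 12 → 1
30 → 12 → 1
36 → 12 → 1
48 → 12, 38 → 2
12 → none → 0
38 → none → 0
Sum: 1 + 6 + 6 + 1 + 1 + 1 + 1 + 2 + 0 + 0 = 19
Change: 19 − 24 = -5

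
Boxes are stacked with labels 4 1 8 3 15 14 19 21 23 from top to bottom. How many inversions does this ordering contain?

Count, for each position, how many later elements it exceeds:
4: 2
1: 0
8: 1
3: 0
15: 1
14: 0
19: 0
21: 0
23: 0
Sum: 2 + 0 + 1 + 0 + 1 + 0 + 0 + 0 + 0 = 4

4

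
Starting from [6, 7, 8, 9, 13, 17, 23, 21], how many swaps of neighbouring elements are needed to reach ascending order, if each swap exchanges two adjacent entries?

Minimum adjacent swaps = number of inversions (each swap of adjacent out-of-order elements removes one inversion and no swap can remove more).
Count inversions — for each element, later elements that are smaller:
6: none → 0
7: none → 0
8: none → 0
9: none → 0
13: none → 0
17: none → 0
23: 21 → 1
21: none → 0
Total inversions: 0 + 0 + 0 + 0 + 0 + 0 + 1 + 0 = 1

1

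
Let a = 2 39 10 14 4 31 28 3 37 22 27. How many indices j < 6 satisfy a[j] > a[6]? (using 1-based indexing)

1

The element at index 6 is 31.
Elements before it: 2, 39, 10, 14, 4
Those larger than 31: 39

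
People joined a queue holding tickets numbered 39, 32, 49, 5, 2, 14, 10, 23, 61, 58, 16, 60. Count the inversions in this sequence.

26

For each element, count later entries that are smaller:
39 → 32, 5, 2, 14, 10, 23, 16 → 7
32 → 5, 2, 14, 10, 23, 16 → 6
49 → 5, 2, 14, 10, 23, 16 → 6
5 → 2 → 1
2 → none → 0
14 → 10 → 1
10 → none → 0
23 → 16 → 1
61 → 58, 16, 60 → 3
58 → 16 → 1
16 → none → 0
60 → none → 0
Sum: 7 + 6 + 6 + 1 + 0 + 1 + 0 + 1 + 3 + 1 + 0 + 0 = 26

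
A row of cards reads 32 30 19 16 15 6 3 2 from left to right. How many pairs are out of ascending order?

For each element, count later entries that are smaller:
32: 7
30: 6
19: 5
16: 4
15: 3
6: 2
3: 1
2: 0
Sum: 7 + 6 + 5 + 4 + 3 + 2 + 1 + 0 = 28

There are 28 inversions.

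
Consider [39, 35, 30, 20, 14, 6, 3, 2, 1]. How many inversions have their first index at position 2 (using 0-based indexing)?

The element at index 2 is 30.
Elements after it: 20, 14, 6, 3, 2, 1
Those smaller than 30: 20, 14, 6, 3, 2, 1

6 such elements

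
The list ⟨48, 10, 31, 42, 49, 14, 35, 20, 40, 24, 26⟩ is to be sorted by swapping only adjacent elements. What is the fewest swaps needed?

Each adjacent swap fixes exactly one inversion, so the minimum swap count equals the number of inversions.
Count inversions — for each element, later elements that are smaller:
48: 10, 31, 42, 14, 35, 20, 40, 24, 26 → 9
10: none → 0
31: 14, 20, 24, 26 → 4
42: 14, 35, 20, 40, 24, 26 → 6
49: 14, 35, 20, 40, 24, 26 → 6
14: none → 0
35: 20, 24, 26 → 3
20: none → 0
40: 24, 26 → 2
24: none → 0
26: none → 0
Total inversions: 9 + 0 + 4 + 6 + 6 + 0 + 3 + 0 + 2 + 0 + 0 = 30

30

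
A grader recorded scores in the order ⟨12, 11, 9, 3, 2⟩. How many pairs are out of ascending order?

10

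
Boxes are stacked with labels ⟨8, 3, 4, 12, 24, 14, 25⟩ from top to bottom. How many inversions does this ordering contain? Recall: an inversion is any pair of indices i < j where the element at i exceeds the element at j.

Inversion pairs (indices are 0-based):
(0,1): 8 > 3
(0,2): 8 > 4
(4,5): 24 > 14
That's 3 pairs.

3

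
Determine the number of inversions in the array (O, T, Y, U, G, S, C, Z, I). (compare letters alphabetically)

Sweep left to right; for each value list the smaller values that follow it:
O → G, C, I → 3
T → G, S, C, I → 4
Y → U, G, S, C, I → 5
U → G, S, C, I → 4
G → C → 1
S → C, I → 2
C → none → 0
Z → I → 1
I → none → 0
Sum: 3 + 4 + 5 + 4 + 1 + 2 + 0 + 1 + 0 = 20

20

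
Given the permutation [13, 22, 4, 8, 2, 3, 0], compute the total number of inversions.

For each element, count later entries that are smaller:
13 → 4, 8, 2, 3, 0 → 5
22 → 4, 8, 2, 3, 0 → 5
4 → 2, 3, 0 → 3
8 → 2, 3, 0 → 3
2 → 0 → 1
3 → 0 → 1
0 → none → 0
Sum: 5 + 5 + 3 + 3 + 1 + 1 + 0 = 18

18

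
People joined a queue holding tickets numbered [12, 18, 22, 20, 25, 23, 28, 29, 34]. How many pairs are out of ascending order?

2 inversions

For each element, count later entries that are smaller:
12: 0
18: 0
22: 1
20: 0
25: 1
23: 0
28: 0
29: 0
34: 0
Sum: 0 + 0 + 1 + 0 + 1 + 0 + 0 + 0 + 0 = 2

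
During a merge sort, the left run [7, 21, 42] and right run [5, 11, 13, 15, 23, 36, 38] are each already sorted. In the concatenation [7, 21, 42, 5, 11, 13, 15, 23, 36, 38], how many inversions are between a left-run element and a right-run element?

12

Count, for every r in R, how many entries of L exceed r:
r = 5: 7, 21, 42 → 3
r = 11: 21, 42 → 2
r = 13: 21, 42 → 2
r = 15: 21, 42 → 2
r = 23: 42 → 1
r = 36: 42 → 1
r = 38: 42 → 1
Cross-inversions: 3 + 2 + 2 + 2 + 1 + 1 + 1 = 12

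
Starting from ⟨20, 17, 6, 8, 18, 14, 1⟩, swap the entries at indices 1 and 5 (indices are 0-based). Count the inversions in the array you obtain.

Positions 1 and 5 hold 17 and 14; after swapping, the array is [20, 14, 6, 8, 18, 17, 1].
Count, for each position, how many later elements it exceeds:
20 → 14, 6, 8, 18, 17, 1 → 6
14 → 6, 8, 1 → 3
6 → 1 → 1
8 → 1 → 1
18 → 17, 1 → 2
17 → 1 → 1
1 → none → 0
Sum: 6 + 3 + 1 + 1 + 2 + 1 + 0 = 14

14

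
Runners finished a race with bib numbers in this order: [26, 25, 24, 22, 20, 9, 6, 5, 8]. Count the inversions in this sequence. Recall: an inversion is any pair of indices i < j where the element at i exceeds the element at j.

For each element, count later entries that are smaller:
26: 8
25: 7
24: 6
22: 5
20: 4
9: 3
6: 1
5: 0
8: 0
Sum: 8 + 7 + 6 + 5 + 4 + 3 + 1 + 0 + 0 = 34

34 inversions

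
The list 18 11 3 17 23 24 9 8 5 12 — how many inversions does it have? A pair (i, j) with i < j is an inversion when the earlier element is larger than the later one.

26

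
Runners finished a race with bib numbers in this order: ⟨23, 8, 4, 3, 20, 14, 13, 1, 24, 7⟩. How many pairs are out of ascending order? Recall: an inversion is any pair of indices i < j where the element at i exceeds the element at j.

Element-by-element contributions:
23 → 8, 4, 3, 20, 14, 13, 1, 7 → 8
8 → 4, 3, 1, 7 → 4
4 → 3, 1 → 2
3 → 1 → 1
20 → 14, 13, 1, 7 → 4
14 → 13, 1, 7 → 3
13 → 1, 7 → 2
1 → none → 0
24 → 7 → 1
7 → none → 0
Sum: 8 + 4 + 2 + 1 + 4 + 3 + 2 + 0 + 1 + 0 = 25

There are 25 inversions.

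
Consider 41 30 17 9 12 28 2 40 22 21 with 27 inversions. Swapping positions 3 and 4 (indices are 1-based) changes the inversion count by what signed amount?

-1

Positions 3 and 4 hold 17 and 9; after swapping, the array is [41, 30, 9, 17, 12, 28, 2, 40, 22, 21].
Count, for each position, how many later elements it exceeds:
41 → 30, 9, 17, 12, 28, 2, 40, 22, 21 → 9
30 → 9, 17, 12, 28, 2, 22, 21 → 7
9 → 2 → 1
17 → 12, 2 → 2
12 → 2 → 1
28 → 2, 22, 21 → 3
2 → none → 0
40 → 22, 21 → 2
22 → 21 → 1
21 → none → 0
Sum: 9 + 7 + 1 + 2 + 1 + 3 + 0 + 2 + 1 + 0 = 26
Change: 26 − 27 = -1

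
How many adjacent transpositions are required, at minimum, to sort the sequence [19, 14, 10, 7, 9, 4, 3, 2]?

27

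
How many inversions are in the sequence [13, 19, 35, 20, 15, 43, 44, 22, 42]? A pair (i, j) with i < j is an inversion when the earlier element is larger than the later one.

9 inversions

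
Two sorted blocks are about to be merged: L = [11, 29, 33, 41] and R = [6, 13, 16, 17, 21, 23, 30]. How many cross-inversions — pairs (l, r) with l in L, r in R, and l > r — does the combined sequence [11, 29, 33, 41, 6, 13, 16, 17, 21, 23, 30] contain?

Take each right-half value and tally the left-half values above it:
r = 6: 11, 29, 33, 41 → 4
r = 13: 29, 33, 41 → 3
r = 16: 29, 33, 41 → 3
r = 17: 29, 33, 41 → 3
r = 21: 29, 33, 41 → 3
r = 23: 29, 33, 41 → 3
r = 30: 33, 41 → 2
Cross-inversions: 4 + 3 + 3 + 3 + 3 + 3 + 2 = 21

21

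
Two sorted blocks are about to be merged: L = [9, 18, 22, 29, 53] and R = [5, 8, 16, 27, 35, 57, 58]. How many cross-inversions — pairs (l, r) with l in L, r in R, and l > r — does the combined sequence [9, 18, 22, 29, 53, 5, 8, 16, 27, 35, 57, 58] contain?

17

Count, for every r in R, how many entries of L exceed r:
r = 5: 9, 18, 22, 29, 53 → 5
r = 8: 9, 18, 22, 29, 53 → 5
r = 16: 18, 22, 29, 53 → 4
r = 27: 29, 53 → 2
r = 35: 53 → 1
r = 57: none → 0
r = 58: none → 0
Cross-inversions: 5 + 5 + 4 + 2 + 1 + 0 + 0 = 17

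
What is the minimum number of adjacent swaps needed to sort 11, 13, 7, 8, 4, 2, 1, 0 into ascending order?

The minimum number of adjacent swaps to sort an array equals its inversion count, since every such swap removes exactly one inversion.
Count inversions — for each element, later elements that are smaller:
11: 7, 8, 4, 2, 1, 0 → 6
13: 7, 8, 4, 2, 1, 0 → 6
7: 4, 2, 1, 0 → 4
8: 4, 2, 1, 0 → 4
4: 2, 1, 0 → 3
2: 1, 0 → 2
1: 0 → 1
0: none → 0
Total inversions: 6 + 6 + 4 + 4 + 3 + 2 + 1 + 0 = 26

26 adjacent swaps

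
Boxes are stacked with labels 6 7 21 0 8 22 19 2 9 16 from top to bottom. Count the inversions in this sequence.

18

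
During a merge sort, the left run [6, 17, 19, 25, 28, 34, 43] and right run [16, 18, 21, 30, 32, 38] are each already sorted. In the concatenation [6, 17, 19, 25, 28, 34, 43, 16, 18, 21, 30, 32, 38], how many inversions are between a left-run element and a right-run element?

Take each right-half value and tally the left-half values above it:
r = 16: 17, 19, 25, 28, 34, 43 → 6
r = 18: 19, 25, 28, 34, 43 → 5
r = 21: 25, 28, 34, 43 → 4
r = 30: 34, 43 → 2
r = 32: 34, 43 → 2
r = 38: 43 → 1
Cross-inversions: 6 + 5 + 4 + 2 + 2 + 1 = 20

20 cross-inversions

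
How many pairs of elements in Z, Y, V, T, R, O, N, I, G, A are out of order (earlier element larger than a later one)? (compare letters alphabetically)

Count, for each position, how many later elements it exceeds:
Z: 9
Y: 8
V: 7
T: 6
R: 5
O: 4
N: 3
I: 2
G: 1
A: 0
Sum: 9 + 8 + 7 + 6 + 5 + 4 + 3 + 2 + 1 + 0 = 45

45 inversions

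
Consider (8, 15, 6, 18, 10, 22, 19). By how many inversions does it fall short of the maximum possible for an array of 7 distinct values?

Maximum inversions for 7 distinct elements is C(7, 2) = 7·6/2 = 21.
Current inversions — for each element, count later smaller elements:
8: 1
15: 2
6: 0
18: 1
10: 0
22: 1
19: 0
Current total: 1 + 2 + 0 + 1 + 0 + 1 + 0 = 5
Shortfall: 21 − 5 = 16

16 inversions short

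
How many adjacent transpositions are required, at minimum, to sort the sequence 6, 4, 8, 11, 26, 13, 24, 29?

The minimum number of adjacent swaps to sort an array equals its inversion count, since every such swap removes exactly one inversion.
Count inversions — for each element, later elements that are smaller:
6: 4 → 1
4: none → 0
8: none → 0
11: none → 0
26: 13, 24 → 2
13: none → 0
24: none → 0
29: none → 0
Total inversions: 1 + 0 + 0 + 0 + 2 + 0 + 0 + 0 = 3

There are 3 adjacent swaps.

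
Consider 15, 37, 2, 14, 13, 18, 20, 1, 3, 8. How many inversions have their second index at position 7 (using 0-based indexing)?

7 such elements

The element at index 7 is 1.
Elements before it: 15, 37, 2, 14, 13, 18, 20
Those larger than 1: 15, 37, 2, 14, 13, 18, 20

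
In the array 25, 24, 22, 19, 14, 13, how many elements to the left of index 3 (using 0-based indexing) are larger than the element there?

The element at index 3 is 19.
Elements before it: 25, 24, 22
Those larger than 19: 25, 24, 22

3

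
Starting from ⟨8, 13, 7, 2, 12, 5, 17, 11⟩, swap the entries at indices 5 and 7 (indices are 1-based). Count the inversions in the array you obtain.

14

Positions 5 and 7 hold 12 and 17; after swapping, the array is [8, 13, 7, 2, 17, 5, 12, 11].
Count, for each position, how many later elements it exceeds:
8: 3
13: 5
7: 2
2: 0
17: 3
5: 0
12: 1
11: 0
Sum: 3 + 5 + 2 + 0 + 3 + 0 + 1 + 0 = 14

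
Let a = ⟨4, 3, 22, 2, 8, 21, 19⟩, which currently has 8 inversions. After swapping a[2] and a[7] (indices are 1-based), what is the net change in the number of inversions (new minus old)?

Positions 2 and 7 hold 3 and 19; after swapping, the array is [4, 19, 22, 2, 8, 21, 3].
Sweep left to right; for each value list the smaller values that follow it:
4: 2
19: 3
22: 4
2: 0
8: 1
21: 1
3: 0
Sum: 2 + 3 + 4 + 0 + 1 + 1 + 0 = 11
Change: 11 − 8 = +3

+3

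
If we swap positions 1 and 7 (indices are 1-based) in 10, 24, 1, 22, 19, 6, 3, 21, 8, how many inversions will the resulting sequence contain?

18

Positions 1 and 7 hold 10 and 3; after swapping, the array is [3, 24, 1, 22, 19, 6, 10, 21, 8].
Element-by-element contributions:
3 → 1 → 1
24 → 1, 22, 19, 6, 10, 21, 8 → 7
1 → none → 0
22 → 19, 6, 10, 21, 8 → 5
19 → 6, 10, 8 → 3
6 → none → 0
10 → 8 → 1
21 → 8 → 1
8 → none → 0
Sum: 1 + 7 + 0 + 5 + 3 + 0 + 1 + 1 + 0 = 18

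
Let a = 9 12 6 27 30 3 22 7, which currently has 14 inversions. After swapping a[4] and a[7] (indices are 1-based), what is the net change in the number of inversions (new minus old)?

Positions 4 and 7 hold 27 and 22; after swapping, the array is [9, 12, 6, 22, 30, 3, 27, 7].
Element-by-element contributions:
9: 3
12: 3
6: 1
22: 2
30: 3
3: 0
27: 1
7: 0
Sum: 3 + 3 + 1 + 2 + 3 + 0 + 1 + 0 = 13
Change: 13 − 14 = -1

-1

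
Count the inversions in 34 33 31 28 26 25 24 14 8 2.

45

Sweep left to right; for each value list the smaller values that follow it:
34: 9
33: 8
31: 7
28: 6
26: 5
25: 4
24: 3
14: 2
8: 1
2: 0
Sum: 9 + 8 + 7 + 6 + 5 + 4 + 3 + 2 + 1 + 0 = 45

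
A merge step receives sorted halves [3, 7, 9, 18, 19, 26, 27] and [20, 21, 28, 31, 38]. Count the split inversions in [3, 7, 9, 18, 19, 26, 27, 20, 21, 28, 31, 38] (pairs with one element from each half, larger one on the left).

4

Count, for every r in R, how many entries of L exceed r:
r = 20: 26, 27 → 2
r = 21: 26, 27 → 2
r = 28: none → 0
r = 31: none → 0
r = 38: none → 0
Cross-inversions: 2 + 2 + 0 + 0 + 0 = 4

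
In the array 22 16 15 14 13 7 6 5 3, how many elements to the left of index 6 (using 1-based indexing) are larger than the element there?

5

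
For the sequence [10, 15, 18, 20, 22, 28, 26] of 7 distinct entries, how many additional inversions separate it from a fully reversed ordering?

Maximum inversions for 7 distinct elements is C(7, 2) = 7·6/2 = 21.
Current inversions — for each element, count later smaller elements:
10: 0
15: 0
18: 0
20: 0
22: 0
28: 1
26: 0
Current total: 0 + 0 + 0 + 0 + 0 + 1 + 0 = 1
Shortfall: 21 − 1 = 20

20 inversions short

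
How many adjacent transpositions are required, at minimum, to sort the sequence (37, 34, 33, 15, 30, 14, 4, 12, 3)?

34

Each adjacent swap fixes exactly one inversion, so the minimum swap count equals the number of inversions.
Count inversions — for each element, later elements that are smaller:
37: 34, 33, 15, 30, 14, 4, 12, 3 → 8
34: 33, 15, 30, 14, 4, 12, 3 → 7
33: 15, 30, 14, 4, 12, 3 → 6
15: 14, 4, 12, 3 → 4
30: 14, 4, 12, 3 → 4
14: 4, 12, 3 → 3
4: 3 → 1
12: 3 → 1
3: none → 0
Total inversions: 8 + 7 + 6 + 4 + 4 + 3 + 1 + 1 + 0 = 34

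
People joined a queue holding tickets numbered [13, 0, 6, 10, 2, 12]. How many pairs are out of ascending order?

7

Out-of-order index pairs (0-indexed):
(0,1): 13 > 0
(0,2): 13 > 6
(0,3): 13 > 10
(0,4): 13 > 2
(0,5): 13 > 12
(2,4): 6 > 2
(3,4): 10 > 2
That's 7 pairs.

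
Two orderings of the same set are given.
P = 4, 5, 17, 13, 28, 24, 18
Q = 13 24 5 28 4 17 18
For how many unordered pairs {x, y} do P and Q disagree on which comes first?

Assign each item its position (1..7) in the first ordering, then rewrite the second ordering as that position sequence:
positions: 4→1, 5→2, 17→3, 13→4, 28→5, 24→6, 18→7
second ordering as positions: [4, 6, 2, 5, 1, 3, 7]
Discordant pairs = inversions in this position sequence.
4: 2, 1, 3 → 3
6: 2, 5, 1, 3 → 4
2: 1 → 1
5: 1, 3 → 2
1: 0
3: 0
7: 0
Total: 3 + 4 + 1 + 2 + 0 + 0 + 0 = 10

10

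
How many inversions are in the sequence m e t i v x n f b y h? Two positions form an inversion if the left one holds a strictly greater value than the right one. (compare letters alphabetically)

27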